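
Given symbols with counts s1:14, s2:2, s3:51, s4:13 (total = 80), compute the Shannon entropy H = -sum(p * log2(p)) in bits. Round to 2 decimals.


Computing entropy H = -sum(p_i * log2(p_i)):
  s1: p = 14/80 = 0.1750, -p*log2(p) = 0.4401
  s2: p = 2/80 = 0.0250, -p*log2(p) = 0.1330
  s3: p = 51/80 = 0.6375, -p*log2(p) = 0.4141
  s4: p = 13/80 = 0.1625, -p*log2(p) = 0.4260
H = sum of terms = 1.4132
Rounded to 2 decimals: 1.41

1.41


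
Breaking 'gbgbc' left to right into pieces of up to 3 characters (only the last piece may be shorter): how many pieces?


'gbgbc' has 5 characters.
Chunking with max size 3:
  Chunk 1: 'gbg' (positions 0-2)
  Chunk 2: 'bc' (positions 3-4)
Total chunks: ceil(5 / 3) = 2

2


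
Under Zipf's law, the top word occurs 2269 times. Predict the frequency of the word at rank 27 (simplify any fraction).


Zipf's law: freq(rank) = f1 / rank
f1 = 2269, rank = 27
freq = 2269 / 27
GCD(2269, 27) = 1
Simplified: 2269/27

2269/27


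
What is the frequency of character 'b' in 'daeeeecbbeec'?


Scanning 'daeeeecbbeec' for 'b':
  Position 7: 'b' -> MATCH (count: 1)
  Position 8: 'b' -> MATCH (count: 2)
Total occurrences of 'b': 2

2


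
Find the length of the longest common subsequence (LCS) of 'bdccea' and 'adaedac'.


DP table for LCS of 'bdccea' and 'adaedac':
       a  d  a  e  d  a  c
    0  0  0  0  0  0  0  0
  b 0  0  0  0  0  0  0  0
  d 0  0  1  1  1  1  1  1
  c 0  0  1  1  1  1  1  2
  c 0  0  1  1  1  1  1  2
  e 0  0  1  1  2  2  2  2
  a 0  1  1  2  2  2  3  3
LCS: 'dea'
LCS length = 3

3


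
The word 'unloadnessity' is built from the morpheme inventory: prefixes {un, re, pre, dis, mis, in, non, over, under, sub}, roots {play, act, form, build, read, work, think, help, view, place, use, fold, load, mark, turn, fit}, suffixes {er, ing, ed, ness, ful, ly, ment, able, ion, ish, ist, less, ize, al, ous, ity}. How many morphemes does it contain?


Segmenting 'unloadnessity' against the inventory:
  'un' -> prefix (morpheme 1)
  'load' -> root (morpheme 2)
  'ness' -> suffix (morpheme 3)
  'ity' -> suffix (morpheme 4)
Total morphemes: 4

4


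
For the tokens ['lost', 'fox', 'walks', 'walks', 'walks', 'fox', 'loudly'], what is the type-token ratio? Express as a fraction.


Tokens: 7
Unique types: ('fox', 'lost', 'loudly', 'walks') = 4
TTR = 4/7
Already in lowest terms.

4/7


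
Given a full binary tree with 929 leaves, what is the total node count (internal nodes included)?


Leaf nodes (terminals): 929
Internal nodes = n - 1 = 929 - 1 = 928
Total = leaves + internal = 929 + 928 = 1857

1857


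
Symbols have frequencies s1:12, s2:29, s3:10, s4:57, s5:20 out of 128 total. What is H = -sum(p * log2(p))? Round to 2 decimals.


Computing entropy H = -sum(p_i * log2(p_i)):
  s1: p = 12/128 = 0.0938, -p*log2(p) = 0.3202
  s2: p = 29/128 = 0.2266, -p*log2(p) = 0.4853
  s3: p = 10/128 = 0.0781, -p*log2(p) = 0.2873
  s4: p = 57/128 = 0.4453, -p*log2(p) = 0.5197
  s5: p = 20/128 = 0.1562, -p*log2(p) = 0.4184
H = sum of terms = 2.0309
Rounded to 2 decimals: 2.03

2.03


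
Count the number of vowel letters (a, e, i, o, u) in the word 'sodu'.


Scanning each character of 'sodu':
  Position 1: 's' -> consonant (running count: 0)
  Position 2: 'o' -> vowel (running count: 1)
  Position 3: 'd' -> consonant (running count: 1)
  Position 4: 'u' -> vowel (running count: 2)
Total vowels: 2

2


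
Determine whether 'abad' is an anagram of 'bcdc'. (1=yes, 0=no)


Sort characters of 'abad': 'aabd'
Sort characters of 'bcdc': 'bccd'
Sorted forms differ -> they are NOT anagrams
Result: 0

0


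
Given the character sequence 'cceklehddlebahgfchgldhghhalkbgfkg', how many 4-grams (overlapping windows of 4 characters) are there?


String 'cceklehddlebahgfchgldhghhalkbgfkg' has length L = 33.
Number of overlapping n-grams = L - n + 1
Substituting: 33 - 4 + 1 = 30

30


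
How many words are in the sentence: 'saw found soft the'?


Counting words by splitting on spaces:
  Word 1: 'saw'
  Word 2: 'found'
  Word 3: 'soft'
  Word 4: 'the'
Total words: 4

4


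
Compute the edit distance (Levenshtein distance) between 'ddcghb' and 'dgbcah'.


Building DP table for s1='ddcghb' (len 6) and s2='dgbcah' (len 6):
       d  g  b  c  a  h
    0  1  2  3  4  5  6
  d 1  0  1  2  3  4  5
  d 2  1  1  2  3  4  5
  c 3  2  2  2  2  3  4
  g 4  3  2  3  3  3  4
  h 5  4  3  3  4  4  3
  b 6  5  4  3  4  5  4
Edit distance = dp[6][6] = 4

4


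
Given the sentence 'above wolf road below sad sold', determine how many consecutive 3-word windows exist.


Word trigrams from [6] words:
  Trigram 1: (above wolf road)
  Trigram 2: (wolf road below)
  Trigram 3: (road below sad)
  Trigram 4: (below sad sold)
Total word trigrams: 6 - 2 = 4

4


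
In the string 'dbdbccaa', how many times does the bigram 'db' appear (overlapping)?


Scanning 'dbdbccaa' for bigram 'db':
  Position 0: 'db' -> MATCH
  Position 1: 'bd' -> no
  Position 2: 'db' -> MATCH
  Position 3: 'bc' -> no
  Position 4: 'cc' -> no
  Position 5: 'ca' -> no
  Position 6: 'aa' -> no
Total matches: 2

2


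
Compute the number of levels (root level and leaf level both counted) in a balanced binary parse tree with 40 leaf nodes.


In a balanced binary tree with n leaves the deepest leaf is ceil(log2(n)) edges below the root,
so counting node levels inclusive of root and leaves gives ceil(log2(n)) + 1 levels.
log2(40) = 5.3219
ceil(5.3219) = 6
levels = 6 + 1 = 7

7


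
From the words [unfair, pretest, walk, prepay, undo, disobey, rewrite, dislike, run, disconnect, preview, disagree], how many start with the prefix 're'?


Checking each word for prefix 're':
  'unfair' -> no (count: 0)
  'pretest' -> no (count: 0)
  'walk' -> no (count: 0)
  'prepay' -> no (count: 0)
  'undo' -> no (count: 0)
  'disobey' -> no (count: 0)
  'rewrite' -> YES, starts with 're' (count: 1)
  'dislike' -> no (count: 1)
  'run' -> no (count: 1)
  'disconnect' -> no (count: 1)
  'preview' -> no (count: 1)
  'disagree' -> no (count: 1)
Total with prefix 're': 1

1


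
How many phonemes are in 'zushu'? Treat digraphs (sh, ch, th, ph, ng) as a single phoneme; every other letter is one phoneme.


Parsing 'zushu' greedily, digraphs first:
  'z' -> consonant phoneme (phonemes so far: 1)
  'u' -> vowel phoneme (phonemes so far: 2)
  'sh' -> digraph (1 consonant phoneme) (phonemes so far: 3)
  'u' -> vowel phoneme (phonemes so far: 4)
Total phonemes: 4

4


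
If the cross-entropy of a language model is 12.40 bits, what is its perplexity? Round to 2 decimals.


Perplexity formula: PP = 2^H
H = 12.40
PP = 2^12.40
Decompose: 2^12.40 = 2^12 * 2^0.40
2^12 = 4096, 2^0.40 ~ 1.3195079
PP ~ 4096 * 1.3195079 = 5404.7043584
Rounded to 2 decimals: 5404.70

5404.70


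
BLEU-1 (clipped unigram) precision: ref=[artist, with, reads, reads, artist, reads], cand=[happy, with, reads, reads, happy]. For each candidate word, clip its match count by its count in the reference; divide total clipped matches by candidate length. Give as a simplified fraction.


Reference word counts: {'artist': 2, 'reads': 3, 'with': 1}
Checking each candidate word (with clipping):
  'happy' -> not in reference -> no match (matches: 0)
  'with' -> in reference (ref count 1, used 1/1) -> match (matches: 1)
  'reads' -> in reference (ref count 3, used 1/3) -> match (matches: 2)
  'reads' -> in reference (ref count 3, used 2/3) -> match (matches: 3)
  'happy' -> not in reference -> no match (matches: 3)
Clipped matches: 3, Candidate length: 5
Precision = 3/5

3/5


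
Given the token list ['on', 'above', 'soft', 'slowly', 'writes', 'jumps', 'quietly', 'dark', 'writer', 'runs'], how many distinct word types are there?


Listing all tokens and tracking unique types:
  Token 1: 'on' -> NEW (unique so far: 1)
  Token 2: 'above' -> NEW (unique so far: 2)
  Token 3: 'soft' -> NEW (unique so far: 3)
  Token 4: 'slowly' -> NEW (unique so far: 4)
  Token 5: 'writes' -> NEW (unique so far: 5)
  Token 6: 'jumps' -> NEW (unique so far: 6)
  Token 7: 'quietly' -> NEW (unique so far: 7)
  Token 8: 'dark' -> NEW (unique so far: 8)
  Token 9: 'writer' -> NEW (unique so far: 9)
  Token 10: 'runs' -> NEW (unique so far: 10)
Unique types: ('above', 'dark', 'jumps', 'on', 'quietly', 'runs', 'slowly', 'soft', 'writer', 'writes')
Vocabulary size: 10

10


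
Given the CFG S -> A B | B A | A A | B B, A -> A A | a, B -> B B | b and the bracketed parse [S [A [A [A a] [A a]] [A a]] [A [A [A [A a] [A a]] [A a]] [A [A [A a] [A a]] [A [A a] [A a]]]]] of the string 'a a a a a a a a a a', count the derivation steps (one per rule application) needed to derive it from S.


Every bracketed nonterminal node [X ...] in the tree is produced by exactly one rule application.
Reading the tree off as a leftmost derivation:
  Step 1: S  =>  A A   (applied S -> A A)
  Step 2: A A  =>  A A A   (applied A -> A A)
  Step 3: A A A  =>  A A A A   (applied A -> A A)
  Step 4: A A A A  =>  a A A A   (applied A -> a)
  Step 5: a A A A  =>  a a A A   (applied A -> a)
  Step 6: a a A A  =>  a a a A   (applied A -> a)
  Step 7: a a a A  =>  a a a A A   (applied A -> A A)
  Step 8: a a a A A  =>  a a a A A A   (applied A -> A A)
  Step 9: a a a A A A  =>  a a a A A A A   (applied A -> A A)
  Step 10: a a a A A A A  =>  a a a a A A A   (applied A -> a)
  Step 11: a a a a A A A  =>  a a a a a A A   (applied A -> a)
  Step 12: a a a a a A A  =>  a a a a a a A   (applied A -> a)
  Step 13: a a a a a a A  =>  a a a a a a A A   (applied A -> A A)
  Step 14: a a a a a a A A  =>  a a a a a a A A A   (applied A -> A A)
  Step 15: a a a a a a A A A  =>  a a a a a a a A A   (applied A -> a)
  Step 16: a a a a a a a A A  =>  a a a a a a a a A   (applied A -> a)
  Step 17: a a a a a a a a A  =>  a a a a a a a a A A   (applied A -> A A)
  Step 18: a a a a a a a a A A  =>  a a a a a a a a a A   (applied A -> a)
  Step 19: a a a a a a a a a A  =>  a a a a a a a a a a   (applied A -> a)
Final yield: a a a a a a a a a a
Total rewrite steps: 19

19


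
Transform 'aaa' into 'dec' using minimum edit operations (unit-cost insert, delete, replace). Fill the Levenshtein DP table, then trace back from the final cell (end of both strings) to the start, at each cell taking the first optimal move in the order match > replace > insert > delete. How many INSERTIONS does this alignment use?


Edit distance = 3. Backtracking from cell (3, 3) with preference match > replace > insert > delete,
then listing the resulting alignment 'aaa' -> 'dec' left to right:
  Step 1: replace a->d
  Step 2: replace a->e
  Step 3: replace a->c
Total insertions: 0

0


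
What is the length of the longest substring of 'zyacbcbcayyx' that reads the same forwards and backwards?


Scanning 'zyacbcbcayyx' for palindromic substrings.
Substring at positions 1-9: 'yacbcbcay'.
Check: reverse('yacbcbcay') = 'yacbcbcay' -> palindrome confirmed.
Neighbouring characters ('z' / 'y') break symmetry, so it cannot extend further.
No longer palindromic substring exists; longest length = 9

9


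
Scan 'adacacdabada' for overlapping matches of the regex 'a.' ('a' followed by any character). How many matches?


Pattern: a. means 'a' followed by any character.
Scanning 'adacacdabada' position-by-position:
  Pos 0: window 'ad' -> MATCH
  Pos 1: window 'da' -> no
  Pos 2: window 'ac' -> MATCH
  Pos 3: window 'ca' -> no
  Pos 4: window 'ac' -> MATCH
  Pos 5: window 'cd' -> no
  Pos 6: window 'da' -> no
  Pos 7: window 'ab' -> MATCH
  Pos 8: window 'ba' -> no
  Pos 9: window 'ad' -> MATCH
  Pos 10: window 'da' -> no
  Pos 11: window 'a' -> no
Total matches: 5

5


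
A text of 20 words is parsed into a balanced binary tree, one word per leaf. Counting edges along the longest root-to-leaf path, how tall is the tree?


In a balanced binary tree with n leaves the deepest leaf is ceil(log2(n)) edges below the root.
log2(20) = 4.3219
ceil(4.3219) = 5
height (edges) = 5

5


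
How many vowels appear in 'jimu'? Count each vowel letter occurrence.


Scanning each character of 'jimu':
  Position 1: 'j' -> consonant (running count: 0)
  Position 2: 'i' -> vowel (running count: 1)
  Position 3: 'm' -> consonant (running count: 1)
  Position 4: 'u' -> vowel (running count: 2)
Total vowels: 2

2


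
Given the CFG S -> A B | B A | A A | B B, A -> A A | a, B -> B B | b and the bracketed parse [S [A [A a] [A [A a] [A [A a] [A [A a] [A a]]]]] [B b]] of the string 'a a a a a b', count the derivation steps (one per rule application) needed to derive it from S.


Every bracketed nonterminal node [X ...] in the tree is produced by exactly one rule application.
Reading the tree off as a leftmost derivation:
  Step 1: S  =>  A B   (applied S -> A B)
  Step 2: A B  =>  A A B   (applied A -> A A)
  Step 3: A A B  =>  a A B   (applied A -> a)
  Step 4: a A B  =>  a A A B   (applied A -> A A)
  Step 5: a A A B  =>  a a A B   (applied A -> a)
  Step 6: a a A B  =>  a a A A B   (applied A -> A A)
  Step 7: a a A A B  =>  a a a A B   (applied A -> a)
  Step 8: a a a A B  =>  a a a A A B   (applied A -> A A)
  Step 9: a a a A A B  =>  a a a a A B   (applied A -> a)
  Step 10: a a a a A B  =>  a a a a a B   (applied A -> a)
  Step 11: a a a a a B  =>  a a a a a b   (applied B -> b)
Final yield: a a a a a b
Total rewrite steps: 11

11


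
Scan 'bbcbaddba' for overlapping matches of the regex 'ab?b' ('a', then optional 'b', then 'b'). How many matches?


Pattern: ab?b means 'a', then optional 'b', then 'b'.
Scanning 'bbcbaddba' position-by-position:
  Pos 0: window 'bbc' -> no
  Pos 1: window 'bcb' -> no
  Pos 2: window 'cba' -> no
  Pos 3: window 'bad' -> no
  Pos 4: window 'add' -> no
  Pos 5: window 'ddb' -> no
  Pos 6: window 'dba' -> no
  Pos 7: window 'ba' -> no
  Pos 8: window 'a' -> no
Total matches: 0

0


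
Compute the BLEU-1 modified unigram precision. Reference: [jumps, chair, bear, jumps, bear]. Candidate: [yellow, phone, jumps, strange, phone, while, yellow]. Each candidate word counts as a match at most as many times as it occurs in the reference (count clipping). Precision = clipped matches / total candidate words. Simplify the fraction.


Reference word counts: {'bear': 2, 'chair': 1, 'jumps': 2}
Checking each candidate word (with clipping):
  'yellow' -> not in reference -> no match (matches: 0)
  'phone' -> not in reference -> no match (matches: 0)
  'jumps' -> in reference (ref count 2, used 1/2) -> match (matches: 1)
  'strange' -> not in reference -> no match (matches: 1)
  'phone' -> not in reference -> no match (matches: 1)
  'while' -> not in reference -> no match (matches: 1)
  'yellow' -> not in reference -> no match (matches: 1)
Clipped matches: 1, Candidate length: 7
Precision = 1/7

1/7


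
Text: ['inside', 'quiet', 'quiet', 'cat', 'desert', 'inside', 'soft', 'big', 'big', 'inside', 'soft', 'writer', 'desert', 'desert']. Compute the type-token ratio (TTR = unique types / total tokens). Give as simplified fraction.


Tokens: 14
Unique types: ('big', 'cat', 'desert', 'inside', 'quiet', 'soft', 'writer') = 7
TTR = 7/14
Simplify: divide both by 7 -> 1/2
TTR = 1/2

1/2


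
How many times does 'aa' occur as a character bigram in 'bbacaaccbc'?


Scanning 'bbacaaccbc' for bigram 'aa':
  Position 0: 'bb' -> no
  Position 1: 'ba' -> no
  Position 2: 'ac' -> no
  Position 3: 'ca' -> no
  Position 4: 'aa' -> MATCH
  Position 5: 'ac' -> no
  Position 6: 'cc' -> no
  Position 7: 'cb' -> no
  Position 8: 'bc' -> no
Total matches: 1

1


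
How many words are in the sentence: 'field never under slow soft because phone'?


Counting words by splitting on spaces:
  Word 1: 'field'
  Word 2: 'never'
  Word 3: 'under'
  Word 4: 'slow'
  Word 5: 'soft'
  Word 6: 'because'
  Word 7: 'phone'
Total words: 7

7


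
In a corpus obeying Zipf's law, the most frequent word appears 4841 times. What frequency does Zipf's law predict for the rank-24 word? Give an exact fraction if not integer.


Zipf's law: freq(rank) = f1 / rank
f1 = 4841, rank = 24
freq = 4841 / 24
GCD(4841, 24) = 1
Simplified: 4841/24

4841/24


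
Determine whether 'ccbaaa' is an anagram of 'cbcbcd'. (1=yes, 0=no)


Sort characters of 'ccbaaa': 'aaabcc'
Sort characters of 'cbcbcd': 'bbcccd'
Sorted forms differ -> they are NOT anagrams
Result: 0

0


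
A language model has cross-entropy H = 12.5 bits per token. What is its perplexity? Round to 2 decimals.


Perplexity formula: PP = 2^H
H = 12.5
PP = 2^12.5
Decompose: 2^12.5 = 2^12 * 2^0.5 = 2^12 * sqrt(2)
2^12 = 4096, sqrt(2) ~ 1.4142136
PP ~ 4096 * 1.4142136 = 5792.6189056
Rounded to 2 decimals: 5792.62

5792.62


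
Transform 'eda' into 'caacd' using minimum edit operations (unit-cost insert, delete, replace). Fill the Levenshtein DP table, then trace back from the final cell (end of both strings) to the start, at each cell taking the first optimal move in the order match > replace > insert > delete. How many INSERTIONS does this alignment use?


Edit distance = 4. Backtracking from cell (3, 5) with preference match > replace > insert > delete,
then listing the resulting alignment 'eda' -> 'caacd' left to right:
  Step 1: replace e->c
  Step 2: replace d->a
  Step 3: keep 'a'
  Step 4: insert 'c' [insertion #1]
  Step 5: insert 'd' [insertion #2]
Total insertions: 2

2


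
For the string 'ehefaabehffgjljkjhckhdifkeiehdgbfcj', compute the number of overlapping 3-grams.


String 'ehefaabehffgjljkjhckhdifkeiehdgbfcj' has length L = 35.
Number of overlapping n-grams = L - n + 1
Substituting: 35 - 3 + 1 = 33

33


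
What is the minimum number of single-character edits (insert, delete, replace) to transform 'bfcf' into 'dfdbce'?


Building DP table for s1='bfcf' (len 4) and s2='dfdbce' (len 6):
       d  f  d  b  c  e
    0  1  2  3  4  5  6
  b 1  1  2  3  3  4  5
  f 2  2  1  2  3  4  5
  c 3  3  2  2  3  3  4
  f 4  4  3  3  3  4  4
Edit distance = dp[4][6] = 4

4


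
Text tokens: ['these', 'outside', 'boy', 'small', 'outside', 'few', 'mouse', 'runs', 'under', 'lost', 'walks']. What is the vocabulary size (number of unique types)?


Listing all tokens and tracking unique types:
  Token 1: 'these' -> NEW (unique so far: 1)
  Token 2: 'outside' -> NEW (unique so far: 2)
  Token 3: 'boy' -> NEW (unique so far: 3)
  Token 4: 'small' -> NEW (unique so far: 4)
  Token 5: 'outside' -> duplicate (unique so far: 4)
  Token 6: 'few' -> NEW (unique so far: 5)
  Token 7: 'mouse' -> NEW (unique so far: 6)
  Token 8: 'runs' -> NEW (unique so far: 7)
  Token 9: 'under' -> NEW (unique so far: 8)
  Token 10: 'lost' -> NEW (unique so far: 9)
  Token 11: 'walks' -> NEW (unique so far: 10)
Unique types: ('boy', 'few', 'lost', 'mouse', 'outside', 'runs', 'small', 'these', 'under', 'walks')
Vocabulary size: 10

10


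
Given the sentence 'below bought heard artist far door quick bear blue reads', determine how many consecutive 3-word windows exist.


Word trigrams from [10] words:
  Trigram 1: (below bought heard)
  Trigram 2: (bought heard artist)
  Trigram 3: (heard artist far)
  Trigram 4: (artist far door)
  Trigram 5: (far door quick)
  Trigram 6: (door quick bear)
  Trigram 7: (quick bear blue)
  Trigram 8: (bear blue reads)
Total word trigrams: 10 - 2 = 8

8


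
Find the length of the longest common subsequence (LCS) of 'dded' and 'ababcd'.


DP table for LCS of 'dded' and 'ababcd':
       a  b  a  b  c  d
    0  0  0  0  0  0  0
  d 0  0  0  0  0  0  1
  d 0  0  0  0  0  0  1
  e 0  0  0  0  0  0  1
  d 0  0  0  0  0  0  1
LCS: 'd'
LCS length = 1

1


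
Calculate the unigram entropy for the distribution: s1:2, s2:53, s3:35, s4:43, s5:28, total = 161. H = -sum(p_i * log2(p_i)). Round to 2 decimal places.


Computing entropy H = -sum(p_i * log2(p_i)):
  s1: p = 2/161 = 0.0124, -p*log2(p) = 0.0786
  s2: p = 53/161 = 0.3292, -p*log2(p) = 0.5277
  s3: p = 35/161 = 0.2174, -p*log2(p) = 0.4786
  s4: p = 43/161 = 0.2671, -p*log2(p) = 0.5087
  s5: p = 28/161 = 0.1739, -p*log2(p) = 0.4389
H = sum of terms = 2.0325
Rounded to 2 decimals: 2.03

2.03


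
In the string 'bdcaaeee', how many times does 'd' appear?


Scanning 'bdcaaeee' for 'd':
  Position 1: 'd' -> MATCH (count: 1)
Total occurrences of 'd': 1

1


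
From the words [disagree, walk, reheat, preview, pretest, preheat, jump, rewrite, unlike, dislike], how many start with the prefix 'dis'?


Checking each word for prefix 'dis':
  'disagree' -> YES, starts with 'dis' (count: 1)
  'walk' -> no (count: 1)
  'reheat' -> no (count: 1)
  'preview' -> no (count: 1)
  'pretest' -> no (count: 1)
  'preheat' -> no (count: 1)
  'jump' -> no (count: 1)
  'rewrite' -> no (count: 1)
  'unlike' -> no (count: 1)
  'dislike' -> YES, starts with 'dis' (count: 2)
Total with prefix 'dis': 2

2


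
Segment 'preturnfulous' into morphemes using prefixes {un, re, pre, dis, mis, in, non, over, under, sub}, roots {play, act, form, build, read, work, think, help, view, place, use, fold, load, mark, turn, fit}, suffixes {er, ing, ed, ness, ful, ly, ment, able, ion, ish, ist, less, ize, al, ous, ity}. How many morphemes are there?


Segmenting 'preturnfulous' against the inventory:
  'pre' -> prefix (morpheme 1)
  'turn' -> root (morpheme 2)
  'ful' -> suffix (morpheme 3)
  'ous' -> suffix (morpheme 4)
Total morphemes: 4

4


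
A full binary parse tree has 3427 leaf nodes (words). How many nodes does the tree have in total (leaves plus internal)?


Leaf nodes (terminals): 3427
Internal nodes = n - 1 = 3427 - 1 = 3426
Total = leaves + internal = 3427 + 3426 = 6853

6853


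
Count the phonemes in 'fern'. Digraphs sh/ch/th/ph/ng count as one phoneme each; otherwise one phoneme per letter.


Parsing 'fern' greedily, digraphs first:
  'f' -> consonant phoneme (phonemes so far: 1)
  'e' -> vowel phoneme (phonemes so far: 2)
  'r' -> consonant phoneme (phonemes so far: 3)
  'n' -> consonant phoneme (phonemes so far: 4)
Total phonemes: 4

4


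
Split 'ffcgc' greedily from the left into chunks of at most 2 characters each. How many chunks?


'ffcgc' has 5 characters.
Chunking with max size 2:
  Chunk 1: 'ff' (positions 0-1)
  Chunk 2: 'cg' (positions 2-3)
  Chunk 3: 'c' (positions 4-4)
Total chunks: ceil(5 / 2) = 3

3


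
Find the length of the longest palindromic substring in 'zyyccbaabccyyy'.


Scanning 'zyyccbaabccyyy' for palindromic substrings.
Substring at positions 1-12: 'yyccbaabccyy'.
Check: reverse('yyccbaabccyy') = 'yyccbaabccyy' -> palindrome confirmed.
Neighbouring characters ('z' / 'y') break symmetry, so it cannot extend further.
No longer palindromic substring exists; longest length = 12

12


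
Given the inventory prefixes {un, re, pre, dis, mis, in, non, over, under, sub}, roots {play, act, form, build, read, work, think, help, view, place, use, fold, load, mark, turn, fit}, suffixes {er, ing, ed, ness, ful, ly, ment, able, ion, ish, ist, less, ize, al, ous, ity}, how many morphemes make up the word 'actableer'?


Segmenting 'actableer' against the inventory:
  'act' -> root (morpheme 1)
  'able' -> suffix (morpheme 2)
  'er' -> suffix (morpheme 3)
Total morphemes: 3

3


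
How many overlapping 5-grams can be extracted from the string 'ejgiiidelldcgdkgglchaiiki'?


String 'ejgiiidelldcgdkgglchaiiki' has length L = 25.
Number of overlapping n-grams = L - n + 1
Substituting: 25 - 5 + 1 = 21

21


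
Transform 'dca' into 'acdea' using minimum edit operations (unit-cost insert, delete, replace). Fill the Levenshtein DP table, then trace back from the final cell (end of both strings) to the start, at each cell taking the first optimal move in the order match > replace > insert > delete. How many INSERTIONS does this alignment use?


Edit distance = 3. Backtracking from cell (3, 5) with preference match > replace > insert > delete,
then listing the resulting alignment 'dca' -> 'acdea' left to right:
  Step 1: insert 'a' [insertion #1]
  Step 2: insert 'c' [insertion #2]
  Step 3: keep 'd'
  Step 4: replace c->e
  Step 5: keep 'a'
Total insertions: 2

2


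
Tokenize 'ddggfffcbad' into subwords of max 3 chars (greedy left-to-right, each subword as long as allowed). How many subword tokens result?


'ddggfffcbad' has 11 characters.
Chunking with max size 3:
  Chunk 1: 'ddg' (positions 0-2)
  Chunk 2: 'gff' (positions 3-5)
  Chunk 3: 'fcb' (positions 6-8)
  Chunk 4: 'ad' (positions 9-10)
Total chunks: ceil(11 / 3) = 4

4


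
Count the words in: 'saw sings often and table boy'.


Counting words by splitting on spaces:
  Word 1: 'saw'
  Word 2: 'sings'
  Word 3: 'often'
  Word 4: 'and'
  Word 5: 'table'
  Word 6: 'boy'
Total words: 6

6


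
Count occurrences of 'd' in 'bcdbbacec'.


Scanning 'bcdbbacec' for 'd':
  Position 2: 'd' -> MATCH (count: 1)
Total occurrences of 'd': 1

1


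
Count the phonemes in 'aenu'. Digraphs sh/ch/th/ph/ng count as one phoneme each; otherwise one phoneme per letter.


Parsing 'aenu' greedily, digraphs first:
  'a' -> vowel phoneme (phonemes so far: 1)
  'e' -> vowel phoneme (phonemes so far: 2)
  'n' -> consonant phoneme (phonemes so far: 3)
  'u' -> vowel phoneme (phonemes so far: 4)
Total phonemes: 4

4


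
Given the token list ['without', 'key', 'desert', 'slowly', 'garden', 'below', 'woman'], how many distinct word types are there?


Listing all tokens and tracking unique types:
  Token 1: 'without' -> NEW (unique so far: 1)
  Token 2: 'key' -> NEW (unique so far: 2)
  Token 3: 'desert' -> NEW (unique so far: 3)
  Token 4: 'slowly' -> NEW (unique so far: 4)
  Token 5: 'garden' -> NEW (unique so far: 5)
  Token 6: 'below' -> NEW (unique so far: 6)
  Token 7: 'woman' -> NEW (unique so far: 7)
Unique types: ('below', 'desert', 'garden', 'key', 'slowly', 'without', 'woman')
Vocabulary size: 7

7


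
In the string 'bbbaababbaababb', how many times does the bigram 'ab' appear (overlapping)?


Scanning 'bbbaababbaababb' for bigram 'ab':
  Position 0: 'bb' -> no
  Position 1: 'bb' -> no
  Position 2: 'ba' -> no
  Position 3: 'aa' -> no
  Position 4: 'ab' -> MATCH
  Position 5: 'ba' -> no
  Position 6: 'ab' -> MATCH
  Position 7: 'bb' -> no
  Position 8: 'ba' -> no
  Position 9: 'aa' -> no
  Position 10: 'ab' -> MATCH
  Position 11: 'ba' -> no
  Position 12: 'ab' -> MATCH
  Position 13: 'bb' -> no
Total matches: 4

4


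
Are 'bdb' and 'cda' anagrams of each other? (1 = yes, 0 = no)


Sort characters of 'bdb': 'bbd'
Sort characters of 'cda': 'acd'
Sorted forms differ -> they are NOT anagrams
Result: 0

0


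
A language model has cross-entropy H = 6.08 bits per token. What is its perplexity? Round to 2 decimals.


Perplexity formula: PP = 2^H
H = 6.08
PP = 2^6.08
Decompose: 2^6.08 = 2^6 * 2^0.08
2^6 = 64, 2^0.08 ~ 1.0570180
PP ~ 64 * 1.0570180 = 67.6491520
Rounded to 2 decimals: 67.65

67.65


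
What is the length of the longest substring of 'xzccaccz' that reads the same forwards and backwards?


Scanning 'xzccaccz' for palindromic substrings.
Substring at positions 1-7: 'zccaccz'.
Check: reverse('zccaccz') = 'zccaccz' -> palindrome confirmed.
Neighbouring characters ('x' / '-') break symmetry, so it cannot extend further.
No longer palindromic substring exists; longest length = 7

7


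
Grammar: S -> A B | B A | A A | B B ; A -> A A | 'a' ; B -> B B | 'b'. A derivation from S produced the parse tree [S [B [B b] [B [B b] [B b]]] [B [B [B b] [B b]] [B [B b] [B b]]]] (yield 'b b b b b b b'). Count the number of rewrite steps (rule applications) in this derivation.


Every bracketed nonterminal node [X ...] in the tree is produced by exactly one rule application.
Reading the tree off as a leftmost derivation:
  Step 1: S  =>  B B   (applied S -> B B)
  Step 2: B B  =>  B B B   (applied B -> B B)
  Step 3: B B B  =>  b B B   (applied B -> b)
  Step 4: b B B  =>  b B B B   (applied B -> B B)
  Step 5: b B B B  =>  b b B B   (applied B -> b)
  Step 6: b b B B  =>  b b b B   (applied B -> b)
  Step 7: b b b B  =>  b b b B B   (applied B -> B B)
  Step 8: b b b B B  =>  b b b B B B   (applied B -> B B)
  Step 9: b b b B B B  =>  b b b b B B   (applied B -> b)
  Step 10: b b b b B B  =>  b b b b b B   (applied B -> b)
  Step 11: b b b b b B  =>  b b b b b B B   (applied B -> B B)
  Step 12: b b b b b B B  =>  b b b b b b B   (applied B -> b)
  Step 13: b b b b b b B  =>  b b b b b b b   (applied B -> b)
Final yield: b b b b b b b
Total rewrite steps: 13

13


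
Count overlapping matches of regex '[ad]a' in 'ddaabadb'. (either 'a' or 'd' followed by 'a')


Pattern: [ad]a means either 'a' or 'd' followed by 'a'.
Scanning 'ddaabadb' position-by-position:
  Pos 0: window 'dd' -> no
  Pos 1: window 'da' -> MATCH
  Pos 2: window 'aa' -> MATCH
  Pos 3: window 'ab' -> no
  Pos 4: window 'ba' -> no
  Pos 5: window 'ad' -> no
  Pos 6: window 'db' -> no
  Pos 7: window 'b' -> no
Total matches: 2

2


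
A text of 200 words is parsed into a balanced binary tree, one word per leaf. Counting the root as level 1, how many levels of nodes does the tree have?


In a balanced binary tree with n leaves the deepest leaf is ceil(log2(n)) edges below the root,
so counting node levels inclusive of root and leaves gives ceil(log2(n)) + 1 levels.
log2(200) = 7.6439
ceil(7.6439) = 8
levels = 8 + 1 = 9

9


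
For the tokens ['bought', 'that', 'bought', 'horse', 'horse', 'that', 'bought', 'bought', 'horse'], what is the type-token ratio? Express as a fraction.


Tokens: 9
Unique types: ('bought', 'horse', 'that') = 3
TTR = 3/9
Simplify: divide both by 3 -> 1/3
TTR = 1/3

1/3


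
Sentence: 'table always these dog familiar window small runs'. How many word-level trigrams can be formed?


Word trigrams from [8] words:
  Trigram 1: (table always these)
  Trigram 2: (always these dog)
  Trigram 3: (these dog familiar)
  Trigram 4: (dog familiar window)
  Trigram 5: (familiar window small)
  Trigram 6: (window small runs)
Total word trigrams: 8 - 2 = 6

6


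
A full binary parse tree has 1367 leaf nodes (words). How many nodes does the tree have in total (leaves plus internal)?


Leaf nodes (terminals): 1367
Internal nodes = n - 1 = 1367 - 1 = 1366
Total = leaves + internal = 1367 + 1366 = 2733

2733


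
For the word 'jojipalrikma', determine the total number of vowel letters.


Scanning each character of 'jojipalrikma':
  Position 1: 'j' -> consonant (running count: 0)
  Position 2: 'o' -> vowel (running count: 1)
  Position 3: 'j' -> consonant (running count: 1)
  Position 4: 'i' -> vowel (running count: 2)
  Position 5: 'p' -> consonant (running count: 2)
  Position 6: 'a' -> vowel (running count: 3)
  Position 7: 'l' -> consonant (running count: 3)
  Position 8: 'r' -> consonant (running count: 3)
  Position 9: 'i' -> vowel (running count: 4)
  Position 10: 'k' -> consonant (running count: 4)
  Position 11: 'm' -> consonant (running count: 4)
  Position 12: 'a' -> vowel (running count: 5)
Total vowels: 5

5


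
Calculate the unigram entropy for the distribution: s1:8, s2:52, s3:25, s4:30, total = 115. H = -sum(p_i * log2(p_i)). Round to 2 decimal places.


Computing entropy H = -sum(p_i * log2(p_i)):
  s1: p = 8/115 = 0.0696, -p*log2(p) = 0.2675
  s2: p = 52/115 = 0.4522, -p*log2(p) = 0.5178
  s3: p = 25/115 = 0.2174, -p*log2(p) = 0.4786
  s4: p = 30/115 = 0.2609, -p*log2(p) = 0.5057
H = sum of terms = 1.7696
Rounded to 2 decimals: 1.77

1.77


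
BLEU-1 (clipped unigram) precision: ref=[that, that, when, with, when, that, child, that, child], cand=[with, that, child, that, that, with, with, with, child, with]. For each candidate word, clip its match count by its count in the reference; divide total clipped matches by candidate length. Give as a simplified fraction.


Reference word counts: {'child': 2, 'that': 4, 'when': 2, 'with': 1}
Checking each candidate word (with clipping):
  'with' -> in reference (ref count 1, used 1/1) -> match (matches: 1)
  'that' -> in reference (ref count 4, used 1/4) -> match (matches: 2)
  'child' -> in reference (ref count 2, used 1/2) -> match (matches: 3)
  'that' -> in reference (ref count 4, used 2/4) -> match (matches: 4)
  'that' -> in reference (ref count 4, used 3/4) -> match (matches: 5)
  'with' -> ref count 1 already used up (1/1) -> clipped, no match (matches: 5)
  'with' -> ref count 1 already used up (1/1) -> clipped, no match (matches: 5)
  'with' -> ref count 1 already used up (1/1) -> clipped, no match (matches: 5)
  'child' -> in reference (ref count 2, used 2/2) -> match (matches: 6)
  'with' -> ref count 1 already used up (1/1) -> clipped, no match (matches: 6)
Clipped matches: 6, Candidate length: 10
Precision = 6/10 = 3/5

3/5


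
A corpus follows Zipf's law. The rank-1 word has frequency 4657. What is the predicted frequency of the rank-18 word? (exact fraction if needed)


Zipf's law: freq(rank) = f1 / rank
f1 = 4657, rank = 18
freq = 4657 / 18
GCD(4657, 18) = 1
Simplified: 4657/18

4657/18


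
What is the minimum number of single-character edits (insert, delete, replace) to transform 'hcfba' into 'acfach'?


Building DP table for s1='hcfba' (len 5) and s2='acfach' (len 6):
       a  c  f  a  c  h
    0  1  2  3  4  5  6
  h 1  1  2  3  4  5  5
  c 2  2  1  2  3  4  5
  f 3  3  2  1  2  3  4
  b 4  4  3  2  2  3  4
  a 5  4  4  3  2  3  4
Edit distance = dp[5][6] = 4

4


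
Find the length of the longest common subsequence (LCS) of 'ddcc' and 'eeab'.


DP table for LCS of 'ddcc' and 'eeab':
       e  e  a  b
    0  0  0  0  0
  d 0  0  0  0  0
  d 0  0  0  0  0
  c 0  0  0  0  0
  c 0  0  0  0  0
LCS length = 0

0


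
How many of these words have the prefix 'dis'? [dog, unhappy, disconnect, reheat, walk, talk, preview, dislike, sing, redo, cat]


Checking each word for prefix 'dis':
  'dog' -> no (count: 0)
  'unhappy' -> no (count: 0)
  'disconnect' -> YES, starts with 'dis' (count: 1)
  'reheat' -> no (count: 1)
  'walk' -> no (count: 1)
  'talk' -> no (count: 1)
  'preview' -> no (count: 1)
  'dislike' -> YES, starts with 'dis' (count: 2)
  'sing' -> no (count: 2)
  'redo' -> no (count: 2)
  'cat' -> no (count: 2)
Total with prefix 'dis': 2

2


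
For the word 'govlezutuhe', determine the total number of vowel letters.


Scanning each character of 'govlezutuhe':
  Position 1: 'g' -> consonant (running count: 0)
  Position 2: 'o' -> vowel (running count: 1)
  Position 3: 'v' -> consonant (running count: 1)
  Position 4: 'l' -> consonant (running count: 1)
  Position 5: 'e' -> vowel (running count: 2)
  Position 6: 'z' -> consonant (running count: 2)
  Position 7: 'u' -> vowel (running count: 3)
  Position 8: 't' -> consonant (running count: 3)
  Position 9: 'u' -> vowel (running count: 4)
  Position 10: 'h' -> consonant (running count: 4)
  Position 11: 'e' -> vowel (running count: 5)
Total vowels: 5

5


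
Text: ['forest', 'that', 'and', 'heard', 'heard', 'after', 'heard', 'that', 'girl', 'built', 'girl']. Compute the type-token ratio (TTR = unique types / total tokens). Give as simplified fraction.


Tokens: 11
Unique types: ('after', 'and', 'built', 'forest', 'girl', 'heard', 'that') = 7
TTR = 7/11
Already in lowest terms.

7/11


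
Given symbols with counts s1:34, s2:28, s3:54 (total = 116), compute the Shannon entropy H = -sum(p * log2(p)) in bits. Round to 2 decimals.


Computing entropy H = -sum(p_i * log2(p_i)):
  s1: p = 34/116 = 0.2931, -p*log2(p) = 0.5189
  s2: p = 28/116 = 0.2414, -p*log2(p) = 0.4950
  s3: p = 54/116 = 0.4655, -p*log2(p) = 0.5135
H = sum of terms = 1.5274
Rounded to 2 decimals: 1.53

1.53


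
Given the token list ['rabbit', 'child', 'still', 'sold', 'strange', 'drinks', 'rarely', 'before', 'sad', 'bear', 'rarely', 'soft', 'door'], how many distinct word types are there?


Listing all tokens and tracking unique types:
  Token 1: 'rabbit' -> NEW (unique so far: 1)
  Token 2: 'child' -> NEW (unique so far: 2)
  Token 3: 'still' -> NEW (unique so far: 3)
  Token 4: 'sold' -> NEW (unique so far: 4)
  Token 5: 'strange' -> NEW (unique so far: 5)
  Token 6: 'drinks' -> NEW (unique so far: 6)
  Token 7: 'rarely' -> NEW (unique so far: 7)
  Token 8: 'before' -> NEW (unique so far: 8)
  Token 9: 'sad' -> NEW (unique so far: 9)
  Token 10: 'bear' -> NEW (unique so far: 10)
  Token 11: 'rarely' -> duplicate (unique so far: 10)
  Token 12: 'soft' -> NEW (unique so far: 11)
  Token 13: 'door' -> NEW (unique so far: 12)
Unique types: ('bear', 'before', 'child', 'door', 'drinks', 'rabbit', 'rarely', 'sad', 'soft', 'sold', 'still', 'strange')
Vocabulary size: 12

12


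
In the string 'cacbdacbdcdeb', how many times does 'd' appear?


Scanning 'cacbdacbdcdeb' for 'd':
  Position 4: 'd' -> MATCH (count: 1)
  Position 8: 'd' -> MATCH (count: 2)
  Position 10: 'd' -> MATCH (count: 3)
Total occurrences of 'd': 3

3


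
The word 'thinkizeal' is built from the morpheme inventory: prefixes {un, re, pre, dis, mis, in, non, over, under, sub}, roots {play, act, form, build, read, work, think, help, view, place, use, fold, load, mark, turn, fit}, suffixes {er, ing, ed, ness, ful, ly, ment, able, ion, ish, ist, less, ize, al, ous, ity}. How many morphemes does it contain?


Segmenting 'thinkizeal' against the inventory:
  'think' -> root (morpheme 1)
  'ize' -> suffix (morpheme 2)
  'al' -> suffix (morpheme 3)
Total morphemes: 3

3


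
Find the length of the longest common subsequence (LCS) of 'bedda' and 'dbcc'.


DP table for LCS of 'bedda' and 'dbcc':
       d  b  c  c
    0  0  0  0  0
  b 0  0  1  1  1
  e 0  0  1  1  1
  d 0  1  1  1  1
  d 0  1  1  1  1
  a 0  1  1  1  1
LCS: 'b'
LCS length = 1

1


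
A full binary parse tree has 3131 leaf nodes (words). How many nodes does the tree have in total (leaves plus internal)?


Leaf nodes (terminals): 3131
Internal nodes = n - 1 = 3131 - 1 = 3130
Total = leaves + internal = 3131 + 3130 = 6261

6261


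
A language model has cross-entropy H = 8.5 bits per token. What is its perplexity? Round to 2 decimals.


Perplexity formula: PP = 2^H
H = 8.5
PP = 2^8.5
Decompose: 2^8.5 = 2^8 * 2^0.5 = 2^8 * sqrt(2)
2^8 = 256, sqrt(2) ~ 1.4142136
PP ~ 256 * 1.4142136 = 362.0386816
Rounded to 2 decimals: 362.04

362.04


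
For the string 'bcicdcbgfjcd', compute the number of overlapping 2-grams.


String 'bcicdcbgfjcd' has length L = 12.
Number of overlapping n-grams = L - n + 1
Substituting: 12 - 2 + 1 = 11

11


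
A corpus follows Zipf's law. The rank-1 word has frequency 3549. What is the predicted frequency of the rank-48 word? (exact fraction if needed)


Zipf's law: freq(rank) = f1 / rank
f1 = 3549, rank = 48
freq = 3549 / 48
GCD(3549, 48) = 3
Simplified: 1183/16

1183/16


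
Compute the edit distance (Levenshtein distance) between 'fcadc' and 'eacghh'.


Building DP table for s1='fcadc' (len 5) and s2='eacghh' (len 6):
       e  a  c  g  h  h
    0  1  2  3  4  5  6
  f 1  1  2  3  4  5  6
  c 2  2  2  2  3  4  5
  a 3  3  2  3  3  4  5
  d 4  4  3  3  4  4  5
  c 5  5  4  3  4  5  5
Edit distance = dp[5][6] = 5

5


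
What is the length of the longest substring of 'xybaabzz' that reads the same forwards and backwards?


Scanning 'xybaabzz' for palindromic substrings.
Substring at positions 2-5: 'baab'.
Check: reverse('baab') = 'baab' -> palindrome confirmed.
Neighbouring characters ('y' / 'z') break symmetry, so it cannot extend further.
No longer palindromic substring exists; longest length = 4

4


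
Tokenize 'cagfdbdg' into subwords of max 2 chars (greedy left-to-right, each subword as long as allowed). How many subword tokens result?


'cagfdbdg' has 8 characters.
Chunking with max size 2:
  Chunk 1: 'ca' (positions 0-1)
  Chunk 2: 'gf' (positions 2-3)
  Chunk 3: 'db' (positions 4-5)
  Chunk 4: 'dg' (positions 6-7)
Total chunks: ceil(8 / 2) = 4

4


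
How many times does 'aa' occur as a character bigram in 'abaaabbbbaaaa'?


Scanning 'abaaabbbbaaaa' for bigram 'aa':
  Position 0: 'ab' -> no
  Position 1: 'ba' -> no
  Position 2: 'aa' -> MATCH
  Position 3: 'aa' -> MATCH
  Position 4: 'ab' -> no
  Position 5: 'bb' -> no
  Position 6: 'bb' -> no
  Position 7: 'bb' -> no
  Position 8: 'ba' -> no
  Position 9: 'aa' -> MATCH
  Position 10: 'aa' -> MATCH
  Position 11: 'aa' -> MATCH
Total matches: 5

5


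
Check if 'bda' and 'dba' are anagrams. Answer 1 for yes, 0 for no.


Sort characters of 'bda': 'abd'
Sort characters of 'dba': 'abd'
Sorted forms match -> they ARE anagrams
Result: 1

1
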